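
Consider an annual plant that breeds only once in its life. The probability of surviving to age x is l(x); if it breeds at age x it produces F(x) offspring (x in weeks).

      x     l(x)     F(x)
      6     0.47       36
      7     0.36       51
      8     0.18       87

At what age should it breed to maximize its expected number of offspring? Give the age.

Expected offspring if breeding at age x = l(x) × F(x):
  age 6: 0.47 × 36 = 16.920
  age 7: 0.36 × 51 = 18.360
  age 8: 0.18 × 87 = 15.660
Maximum at age 7 (18.360).

7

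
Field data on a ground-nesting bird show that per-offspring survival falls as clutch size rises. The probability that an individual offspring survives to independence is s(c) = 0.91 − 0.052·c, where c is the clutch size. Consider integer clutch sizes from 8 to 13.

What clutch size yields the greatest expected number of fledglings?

Expected fledglings = c × s(c):
  c=8: 8 × 0.494 = 3.952
  c=9: 9 × 0.442 = 3.978
  c=10: 10 × 0.390 = 3.900
  c=11: 11 × 0.338 = 3.718
  c=12: 12 × 0.286 = 3.432
  c=13: 13 × 0.234 = 3.042
Maximum at c = 9 (3.978 fledglings).

9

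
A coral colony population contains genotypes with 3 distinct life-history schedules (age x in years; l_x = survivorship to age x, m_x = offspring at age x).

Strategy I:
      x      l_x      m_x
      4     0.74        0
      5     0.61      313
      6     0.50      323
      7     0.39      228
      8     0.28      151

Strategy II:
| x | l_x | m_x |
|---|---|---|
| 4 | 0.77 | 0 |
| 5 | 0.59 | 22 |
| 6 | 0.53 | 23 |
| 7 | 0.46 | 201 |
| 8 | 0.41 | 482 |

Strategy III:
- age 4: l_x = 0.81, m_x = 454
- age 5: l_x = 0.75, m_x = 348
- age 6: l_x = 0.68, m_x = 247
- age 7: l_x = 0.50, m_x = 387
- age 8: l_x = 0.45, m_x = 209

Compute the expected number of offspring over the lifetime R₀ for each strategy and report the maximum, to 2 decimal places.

Strategy I: R₀ = 0.74×0 + 0.61×313 + 0.50×323 + 0.39×228 + 0.28×151 = 483.6300
Strategy II: R₀ = 0.77×0 + 0.59×22 + 0.53×23 + 0.46×201 + 0.41×482 = 315.2500
Strategy III: R₀ = 0.81×454 + 0.75×348 + 0.68×247 + 0.50×387 + 0.45×209 = 1084.2500
Highest R₀: strategy III with 1084.2500.

1084.25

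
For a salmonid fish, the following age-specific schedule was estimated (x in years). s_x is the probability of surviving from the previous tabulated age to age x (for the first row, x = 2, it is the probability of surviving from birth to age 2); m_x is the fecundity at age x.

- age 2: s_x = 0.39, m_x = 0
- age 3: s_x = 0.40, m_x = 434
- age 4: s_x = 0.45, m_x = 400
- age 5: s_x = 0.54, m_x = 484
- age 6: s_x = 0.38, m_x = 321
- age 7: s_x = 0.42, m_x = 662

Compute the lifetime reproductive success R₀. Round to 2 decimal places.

Survivorship from birth: l_x = s_2·s_3·…·s_x.
  l_2 = 0.39000
  l_3 = 0.15600
  l_4 = 0.07020
  l_5 = 0.03791
  l_6 = 0.01441
  l_7 = 0.00605
R₀ = Σ l_x m_x:
  age 2: 0.39000 × 0 = 0.0000
  age 3: 0.15600 × 434 = 67.7040
  age 4: 0.07020 × 400 = 28.0800
  age 5: 0.03791 × 484 = 18.3484
  age 6: 0.01441 × 321 = 4.6256
  age 7: 0.00605 × 662 = 4.0051
R₀ = 0.0000 + 67.7040 + 28.0800 + 18.3484 + 4.6256 + 4.0051 = 122.7631

122.76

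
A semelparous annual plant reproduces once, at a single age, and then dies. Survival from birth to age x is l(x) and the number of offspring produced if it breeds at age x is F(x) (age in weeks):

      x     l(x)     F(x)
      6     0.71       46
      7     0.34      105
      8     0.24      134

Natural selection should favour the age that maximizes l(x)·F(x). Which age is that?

Expected offspring if breeding at age x = l(x) × F(x):
  age 6: 0.71 × 46 = 32.660
  age 7: 0.34 × 105 = 35.700
  age 8: 0.24 × 134 = 32.160
Maximum at age 7 (35.700).

7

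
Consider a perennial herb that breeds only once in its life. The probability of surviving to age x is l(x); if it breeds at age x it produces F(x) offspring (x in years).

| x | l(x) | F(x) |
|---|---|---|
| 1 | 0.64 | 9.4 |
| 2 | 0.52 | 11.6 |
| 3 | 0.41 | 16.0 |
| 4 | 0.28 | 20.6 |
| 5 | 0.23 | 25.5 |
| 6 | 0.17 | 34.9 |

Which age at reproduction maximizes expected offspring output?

Expected offspring if breeding at age x = l(x) × F(x):
  age 1: 0.64 × 9.4 = 6.016
  age 2: 0.52 × 11.6 = 6.032
  age 3: 0.41 × 16.0 = 6.560
  age 4: 0.28 × 20.6 = 5.768
  age 5: 0.23 × 25.5 = 5.865
  age 6: 0.17 × 34.9 = 5.933
Maximum at age 3 (6.560).

3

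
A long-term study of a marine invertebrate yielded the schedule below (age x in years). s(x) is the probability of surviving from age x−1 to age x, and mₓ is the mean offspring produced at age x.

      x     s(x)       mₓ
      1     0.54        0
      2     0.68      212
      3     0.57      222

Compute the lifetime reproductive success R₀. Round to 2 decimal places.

Survivorship from birth: l_x = s_1·s_2·…·s_x.
  l_1 = 0.54000
  l_2 = 0.36720
  l_3 = 0.20930
R₀ = Σ l_x mₓ:
  age 1: 0.54000 × 0 = 0.0000
  age 2: 0.36720 × 212 = 77.8464
  age 3: 0.20930 × 222 = 46.4646
R₀ = 0.0000 + 77.8464 + 46.4646 = 124.3110

124.31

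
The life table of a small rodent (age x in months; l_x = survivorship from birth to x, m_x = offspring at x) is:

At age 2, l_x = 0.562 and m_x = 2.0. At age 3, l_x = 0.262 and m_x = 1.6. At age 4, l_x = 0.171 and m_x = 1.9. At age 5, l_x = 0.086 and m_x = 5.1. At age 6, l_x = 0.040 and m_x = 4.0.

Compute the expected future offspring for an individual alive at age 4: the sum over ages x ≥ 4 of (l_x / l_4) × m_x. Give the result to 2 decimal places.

l_4 = 0.171. Conditional survival from age 4 to x is l_x / l_4.
  x=4: (0.171/0.171) × 1.9 = 1.9000
  x=5: (0.086/0.171) × 5.1 = 2.5649
  x=6: (0.040/0.171) × 4.0 = 0.9357
Sum = 1.9000 + 2.5649 + 0.9357 = 5.4006

5.40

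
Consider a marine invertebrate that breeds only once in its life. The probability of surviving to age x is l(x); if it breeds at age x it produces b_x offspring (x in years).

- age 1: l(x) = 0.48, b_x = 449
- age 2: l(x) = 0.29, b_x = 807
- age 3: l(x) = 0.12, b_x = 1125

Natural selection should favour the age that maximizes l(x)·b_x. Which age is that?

Expected offspring if breeding at age x = l(x) × b_x:
  age 1: 0.48 × 449 = 215.520
  age 2: 0.29 × 807 = 234.030
  age 3: 0.12 × 1125 = 135.000
Maximum at age 2 (234.030).

2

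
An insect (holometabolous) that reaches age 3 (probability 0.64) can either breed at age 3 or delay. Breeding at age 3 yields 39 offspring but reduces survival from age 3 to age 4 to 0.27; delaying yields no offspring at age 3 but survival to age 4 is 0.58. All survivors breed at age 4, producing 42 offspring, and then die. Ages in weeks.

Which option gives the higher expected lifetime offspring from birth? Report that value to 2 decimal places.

32.22

breed at age 3: R₀ = 0.64 × (39 + 0.27 × 42) = 0.64 × 50.3400 = 32.2176
delay to age 4: R₀ = 0.64 × (0.58 × 42) = 0.64 × 24.3600 = 15.5904
Higher: breed at age 3 (32.2176).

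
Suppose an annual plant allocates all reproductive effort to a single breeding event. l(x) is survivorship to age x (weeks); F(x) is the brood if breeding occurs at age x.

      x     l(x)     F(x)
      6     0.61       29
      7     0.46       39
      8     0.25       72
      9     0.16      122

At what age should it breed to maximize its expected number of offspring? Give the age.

Expected offspring if breeding at age x = l(x) × F(x):
  age 6: 0.61 × 29 = 17.690
  age 7: 0.46 × 39 = 17.940
  age 8: 0.25 × 72 = 18.000
  age 9: 0.16 × 122 = 19.520
Maximum at age 9 (19.520).

9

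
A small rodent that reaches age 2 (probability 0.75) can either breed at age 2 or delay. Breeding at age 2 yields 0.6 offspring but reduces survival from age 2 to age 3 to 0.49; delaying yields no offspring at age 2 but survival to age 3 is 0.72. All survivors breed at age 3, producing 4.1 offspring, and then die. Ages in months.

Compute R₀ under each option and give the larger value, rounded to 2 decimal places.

2.21

breed at age 2: R₀ = 0.75 × (0.6 + 0.49 × 4.1) = 0.75 × 2.6090 = 1.9567
delay to age 3: R₀ = 0.75 × (0.72 × 4.1) = 0.75 × 2.9520 = 2.2140
Higher: delay to age 3 (2.2140).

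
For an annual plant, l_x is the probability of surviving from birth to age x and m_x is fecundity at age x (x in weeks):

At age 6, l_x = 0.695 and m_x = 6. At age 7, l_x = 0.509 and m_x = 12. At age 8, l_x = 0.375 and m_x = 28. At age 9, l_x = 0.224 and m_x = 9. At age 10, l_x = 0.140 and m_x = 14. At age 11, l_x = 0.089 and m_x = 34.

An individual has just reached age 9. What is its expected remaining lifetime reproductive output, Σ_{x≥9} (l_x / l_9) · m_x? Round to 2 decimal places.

l_9 = 0.224. Conditional survival from age 9 to x is l_x / l_9.
  x=9: (0.224/0.224) × 9 = 9.0000
  x=10: (0.140/0.224) × 14 = 8.7500
  x=11: (0.089/0.224) × 34 = 13.5089
Sum = 9.0000 + 8.7500 + 13.5089 = 31.2589

31.26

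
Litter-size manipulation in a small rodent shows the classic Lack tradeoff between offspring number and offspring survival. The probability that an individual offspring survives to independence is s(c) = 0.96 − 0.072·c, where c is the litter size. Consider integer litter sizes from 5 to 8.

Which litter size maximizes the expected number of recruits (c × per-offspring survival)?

Expected recruits = c × s(c):
  c=5: 5 × 0.600 = 3.000
  c=6: 6 × 0.528 = 3.168
  c=7: 7 × 0.456 = 3.192
  c=8: 8 × 0.384 = 3.072
Maximum at c = 7 (3.192 recruits).

7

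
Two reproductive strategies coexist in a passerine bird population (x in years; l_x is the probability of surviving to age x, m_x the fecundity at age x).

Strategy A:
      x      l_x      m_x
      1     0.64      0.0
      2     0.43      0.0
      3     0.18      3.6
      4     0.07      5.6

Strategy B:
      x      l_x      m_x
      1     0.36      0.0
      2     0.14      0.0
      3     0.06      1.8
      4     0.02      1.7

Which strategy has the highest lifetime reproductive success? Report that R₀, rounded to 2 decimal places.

Strategy A: R₀ = 0.64×0.0 + 0.43×0.0 + 0.18×3.6 + 0.07×5.6 = 1.0400
Strategy B: R₀ = 0.36×0.0 + 0.14×0.0 + 0.06×1.8 + 0.02×1.7 = 0.1420
Highest R₀: strategy A with 1.0400.

1.04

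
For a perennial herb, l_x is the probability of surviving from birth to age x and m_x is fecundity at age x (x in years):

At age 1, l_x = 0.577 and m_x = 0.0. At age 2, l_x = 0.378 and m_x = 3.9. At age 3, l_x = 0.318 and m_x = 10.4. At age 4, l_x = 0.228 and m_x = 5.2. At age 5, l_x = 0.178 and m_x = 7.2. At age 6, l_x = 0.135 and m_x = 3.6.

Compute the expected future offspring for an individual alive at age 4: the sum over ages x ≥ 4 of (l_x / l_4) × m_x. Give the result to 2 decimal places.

12.95

l_4 = 0.228. Conditional survival from age 4 to x is l_x / l_4.
  x=4: (0.228/0.228) × 5.2 = 5.2000
  x=5: (0.178/0.228) × 7.2 = 5.6211
  x=6: (0.135/0.228) × 3.6 = 2.1316
Sum = 5.2000 + 5.6211 + 2.1316 = 12.9526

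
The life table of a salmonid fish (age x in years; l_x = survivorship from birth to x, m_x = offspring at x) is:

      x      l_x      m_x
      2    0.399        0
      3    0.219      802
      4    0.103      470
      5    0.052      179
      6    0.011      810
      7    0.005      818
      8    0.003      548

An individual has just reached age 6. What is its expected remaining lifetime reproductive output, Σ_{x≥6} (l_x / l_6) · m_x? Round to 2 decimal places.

l_6 = 0.011. Conditional survival from age 6 to x is l_x / l_6.
  x=6: (0.011/0.011) × 810 = 810.0000
  x=7: (0.005/0.011) × 818 = 371.8182
  x=8: (0.003/0.011) × 548 = 149.4545
Sum = 810.0000 + 371.8182 + 149.4545 = 1331.2727

1331.27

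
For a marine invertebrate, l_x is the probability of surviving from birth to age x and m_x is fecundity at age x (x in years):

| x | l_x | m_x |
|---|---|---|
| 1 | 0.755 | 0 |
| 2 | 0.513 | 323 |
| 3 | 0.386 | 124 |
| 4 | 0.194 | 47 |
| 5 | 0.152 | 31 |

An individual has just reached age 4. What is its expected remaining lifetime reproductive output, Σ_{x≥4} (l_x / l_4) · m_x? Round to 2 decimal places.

71.29

l_4 = 0.194. Conditional survival from age 4 to x is l_x / l_4.
  x=4: (0.194/0.194) × 47 = 47.0000
  x=5: (0.152/0.194) × 31 = 24.2887
Sum = 47.0000 + 24.2887 = 71.2887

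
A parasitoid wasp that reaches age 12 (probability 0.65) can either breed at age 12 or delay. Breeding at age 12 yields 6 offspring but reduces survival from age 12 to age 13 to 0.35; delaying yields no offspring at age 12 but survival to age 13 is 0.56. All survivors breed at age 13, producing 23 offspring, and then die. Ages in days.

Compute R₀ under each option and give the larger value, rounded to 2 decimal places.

9.13

breed at age 12: R₀ = 0.65 × (6 + 0.35 × 23) = 0.65 × 14.0500 = 9.1325
delay to age 13: R₀ = 0.65 × (0.56 × 23) = 0.65 × 12.8800 = 8.3720
Higher: breed at age 12 (9.1325).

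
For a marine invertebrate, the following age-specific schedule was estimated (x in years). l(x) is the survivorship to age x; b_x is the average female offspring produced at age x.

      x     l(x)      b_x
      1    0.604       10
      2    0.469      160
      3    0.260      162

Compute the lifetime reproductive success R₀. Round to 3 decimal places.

123.200

R₀ = Σ l(x) b_x:
  age 1: 0.604 × 10 = 6.0400
  age 2: 0.469 × 160 = 75.0400
  age 3: 0.260 × 162 = 42.1200
R₀ = 6.0400 + 75.0400 + 42.1200 = 123.2000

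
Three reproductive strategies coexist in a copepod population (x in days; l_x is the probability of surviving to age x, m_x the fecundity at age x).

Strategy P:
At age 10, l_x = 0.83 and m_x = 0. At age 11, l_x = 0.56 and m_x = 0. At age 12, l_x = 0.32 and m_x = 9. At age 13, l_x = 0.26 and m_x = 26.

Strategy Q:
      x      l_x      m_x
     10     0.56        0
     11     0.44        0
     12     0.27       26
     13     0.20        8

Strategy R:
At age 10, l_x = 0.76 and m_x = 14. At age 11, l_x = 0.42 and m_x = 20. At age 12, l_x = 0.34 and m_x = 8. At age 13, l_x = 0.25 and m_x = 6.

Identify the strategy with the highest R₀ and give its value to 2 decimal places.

Strategy P: R₀ = 0.83×0 + 0.56×0 + 0.32×9 + 0.26×26 = 9.6400
Strategy Q: R₀ = 0.56×0 + 0.44×0 + 0.27×26 + 0.20×8 = 8.6200
Strategy R: R₀ = 0.76×14 + 0.42×20 + 0.34×8 + 0.25×6 = 23.2600
Highest R₀: strategy R with 23.2600.

23.26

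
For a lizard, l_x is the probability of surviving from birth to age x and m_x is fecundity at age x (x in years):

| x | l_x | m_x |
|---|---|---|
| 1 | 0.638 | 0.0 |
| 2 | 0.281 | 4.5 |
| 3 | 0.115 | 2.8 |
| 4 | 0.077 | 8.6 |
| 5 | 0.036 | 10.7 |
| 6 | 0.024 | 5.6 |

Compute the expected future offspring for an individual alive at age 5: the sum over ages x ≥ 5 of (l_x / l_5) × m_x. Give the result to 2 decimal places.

l_5 = 0.036. Conditional survival from age 5 to x is l_x / l_5.
  x=5: (0.036/0.036) × 10.7 = 10.7000
  x=6: (0.024/0.036) × 5.6 = 3.7333
Sum = 10.7000 + 3.7333 = 14.4333

14.43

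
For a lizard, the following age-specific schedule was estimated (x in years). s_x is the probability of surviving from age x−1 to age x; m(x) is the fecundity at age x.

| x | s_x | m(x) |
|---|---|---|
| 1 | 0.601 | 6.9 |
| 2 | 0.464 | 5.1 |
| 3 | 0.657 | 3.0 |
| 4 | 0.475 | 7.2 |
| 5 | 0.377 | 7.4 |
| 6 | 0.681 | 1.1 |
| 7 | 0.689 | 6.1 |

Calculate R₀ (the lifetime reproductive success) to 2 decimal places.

7.11

Survivorship from birth: l_x = s_1·s_2·…·s_x.
  l_1 = 0.60100
  l_2 = 0.27886
  l_3 = 0.18321
  l_4 = 0.08703
  l_5 = 0.03281
  l_6 = 0.02234
  l_7 = 0.01539
R₀ = Σ l_x m(x):
  age 1: 0.60100 × 6.9 = 4.1469
  age 2: 0.27886 × 5.1 = 1.4222
  age 3: 0.18321 × 3.0 = 0.5496
  age 4: 0.08703 × 7.2 = 0.6266
  age 5: 0.03281 × 7.4 = 0.2428
  age 6: 0.02234 × 1.1 = 0.0246
  age 7: 0.01539 × 6.1 = 0.0939
R₀ = 4.1469 + 1.4222 + 0.5496 + 0.6266 + 0.2428 + 0.0246 + 0.0939 = 7.1066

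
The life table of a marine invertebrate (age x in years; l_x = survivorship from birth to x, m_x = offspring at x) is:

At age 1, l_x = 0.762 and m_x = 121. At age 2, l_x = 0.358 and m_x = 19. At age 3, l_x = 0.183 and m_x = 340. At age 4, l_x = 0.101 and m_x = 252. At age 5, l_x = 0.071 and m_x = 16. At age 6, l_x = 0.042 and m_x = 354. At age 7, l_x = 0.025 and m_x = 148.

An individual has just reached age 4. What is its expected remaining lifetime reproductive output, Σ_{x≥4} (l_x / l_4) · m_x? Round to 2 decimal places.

l_4 = 0.101. Conditional survival from age 4 to x is l_x / l_4.
  x=4: (0.101/0.101) × 252 = 252.0000
  x=5: (0.071/0.101) × 16 = 11.2475
  x=6: (0.042/0.101) × 354 = 147.2079
  x=7: (0.025/0.101) × 148 = 36.6337
Sum = 252.0000 + 11.2475 + 147.2079 + 36.6337 = 447.0891

447.09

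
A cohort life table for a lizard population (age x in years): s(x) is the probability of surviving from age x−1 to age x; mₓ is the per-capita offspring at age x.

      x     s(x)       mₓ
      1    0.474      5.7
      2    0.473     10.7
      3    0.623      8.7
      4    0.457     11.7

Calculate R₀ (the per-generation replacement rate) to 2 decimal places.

Survivorship from birth: l_x = s_1·s_2·…·s_x.
  l_1 = 0.47400
  l_2 = 0.22420
  l_3 = 0.13968
  l_4 = 0.06383
R₀ = Σ l_x mₓ:
  age 1: 0.47400 × 5.7 = 2.7018
  age 2: 0.22420 × 10.7 = 2.3989
  age 3: 0.13968 × 8.7 = 1.2152
  age 4: 0.06383 × 11.7 = 0.7468
R₀ = 2.7018 + 2.3989 + 1.2152 + 0.7468 = 7.0628

7.06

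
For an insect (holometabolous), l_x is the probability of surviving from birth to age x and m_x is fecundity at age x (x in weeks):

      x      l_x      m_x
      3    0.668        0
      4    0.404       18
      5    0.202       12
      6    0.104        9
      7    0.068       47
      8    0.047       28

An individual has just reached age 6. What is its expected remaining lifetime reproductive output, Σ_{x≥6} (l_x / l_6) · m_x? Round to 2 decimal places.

52.38

l_6 = 0.104. Conditional survival from age 6 to x is l_x / l_6.
  x=6: (0.104/0.104) × 9 = 9.0000
  x=7: (0.068/0.104) × 47 = 30.7308
  x=8: (0.047/0.104) × 28 = 12.6538
Sum = 9.0000 + 30.7308 + 12.6538 = 52.3846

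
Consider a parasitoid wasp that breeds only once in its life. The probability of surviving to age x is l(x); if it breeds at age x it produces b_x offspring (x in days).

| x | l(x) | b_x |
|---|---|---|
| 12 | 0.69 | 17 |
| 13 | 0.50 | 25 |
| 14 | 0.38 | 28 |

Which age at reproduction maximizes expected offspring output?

13

Expected offspring if breeding at age x = l(x) × b_x:
  age 12: 0.69 × 17 = 11.730
  age 13: 0.50 × 25 = 12.500
  age 14: 0.38 × 28 = 10.640
Maximum at age 13 (12.500).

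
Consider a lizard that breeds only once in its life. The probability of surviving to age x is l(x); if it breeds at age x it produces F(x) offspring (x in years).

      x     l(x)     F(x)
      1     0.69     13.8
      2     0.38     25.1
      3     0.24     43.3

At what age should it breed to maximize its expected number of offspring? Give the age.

Expected offspring if breeding at age x = l(x) × F(x):
  age 1: 0.69 × 13.8 = 9.522
  age 2: 0.38 × 25.1 = 9.538
  age 3: 0.24 × 43.3 = 10.392
Maximum at age 3 (10.392).

3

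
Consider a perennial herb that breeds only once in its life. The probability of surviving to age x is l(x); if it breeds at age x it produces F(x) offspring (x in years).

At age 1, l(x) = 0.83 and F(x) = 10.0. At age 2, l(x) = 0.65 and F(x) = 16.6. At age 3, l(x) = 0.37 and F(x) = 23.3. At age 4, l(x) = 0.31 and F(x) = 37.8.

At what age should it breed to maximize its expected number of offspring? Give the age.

4

Expected offspring if breeding at age x = l(x) × F(x):
  age 1: 0.83 × 10.0 = 8.300
  age 2: 0.65 × 16.6 = 10.790
  age 3: 0.37 × 23.3 = 8.621
  age 4: 0.31 × 37.8 = 11.718
Maximum at age 4 (11.718).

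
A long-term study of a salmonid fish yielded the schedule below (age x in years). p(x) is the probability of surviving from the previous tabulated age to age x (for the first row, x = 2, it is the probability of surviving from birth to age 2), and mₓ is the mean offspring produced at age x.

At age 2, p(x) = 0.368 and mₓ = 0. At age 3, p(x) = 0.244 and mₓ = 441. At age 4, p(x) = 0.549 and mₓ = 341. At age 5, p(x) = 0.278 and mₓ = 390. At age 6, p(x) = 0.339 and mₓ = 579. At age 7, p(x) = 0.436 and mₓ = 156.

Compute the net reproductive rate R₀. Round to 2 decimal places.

Survivorship from birth: l_x = p_2·p_3·…·p_x.
  l_2 = 0.36800
  l_3 = 0.08979
  l_4 = 0.04930
  l_5 = 0.01370
  l_6 = 0.00465
  l_7 = 0.00203
R₀ = Σ l_x mₓ:
  age 2: 0.36800 × 0 = 0.0000
  age 3: 0.08979 × 441 = 39.5974
  age 4: 0.04930 × 341 = 16.8113
  age 5: 0.01370 × 390 = 5.3430
  age 6: 0.00465 × 579 = 2.6923
  age 7: 0.00203 × 156 = 0.3167
R₀ = 0.0000 + 39.5974 + 16.8113 + 5.3430 + 2.6923 + 0.3167 = 64.7607

64.76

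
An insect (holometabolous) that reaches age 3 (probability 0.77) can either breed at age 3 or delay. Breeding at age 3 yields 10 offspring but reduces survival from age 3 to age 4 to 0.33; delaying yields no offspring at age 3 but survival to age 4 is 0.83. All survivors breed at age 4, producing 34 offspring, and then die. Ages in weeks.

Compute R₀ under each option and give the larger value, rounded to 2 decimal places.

21.73

breed at age 3: R₀ = 0.77 × (10 + 0.33 × 34) = 0.77 × 21.2200 = 16.3394
delay to age 4: R₀ = 0.77 × (0.83 × 34) = 0.77 × 28.2200 = 21.7294
Higher: delay to age 4 (21.7294).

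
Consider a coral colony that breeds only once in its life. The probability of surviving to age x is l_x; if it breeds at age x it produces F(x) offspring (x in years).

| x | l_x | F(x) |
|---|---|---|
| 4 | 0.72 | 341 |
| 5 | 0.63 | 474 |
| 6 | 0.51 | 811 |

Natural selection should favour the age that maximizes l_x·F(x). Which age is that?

Expected offspring if breeding at age x = l_x × F(x):
  age 4: 0.72 × 341 = 245.520
  age 5: 0.63 × 474 = 298.620
  age 6: 0.51 × 811 = 413.610
Maximum at age 6 (413.610).

6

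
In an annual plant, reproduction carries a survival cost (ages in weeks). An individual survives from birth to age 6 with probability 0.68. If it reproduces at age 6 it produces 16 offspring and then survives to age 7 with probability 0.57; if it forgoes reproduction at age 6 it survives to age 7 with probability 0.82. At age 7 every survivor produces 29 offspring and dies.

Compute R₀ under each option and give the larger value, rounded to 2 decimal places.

breed at age 6: R₀ = 0.68 × (16 + 0.57 × 29) = 0.68 × 32.5300 = 22.1204
delay to age 7: R₀ = 0.68 × (0.82 × 29) = 0.68 × 23.7800 = 16.1704
Higher: breed at age 6 (22.1204).

22.12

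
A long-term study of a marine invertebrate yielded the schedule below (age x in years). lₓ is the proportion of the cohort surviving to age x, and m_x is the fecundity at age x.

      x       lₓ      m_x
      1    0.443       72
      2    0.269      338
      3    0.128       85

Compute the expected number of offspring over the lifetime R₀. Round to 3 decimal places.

133.698

R₀ = Σ lₓ m_x:
  age 1: 0.443 × 72 = 31.8960
  age 2: 0.269 × 338 = 90.9220
  age 3: 0.128 × 85 = 10.8800
R₀ = 31.8960 + 90.9220 + 10.8800 = 133.6980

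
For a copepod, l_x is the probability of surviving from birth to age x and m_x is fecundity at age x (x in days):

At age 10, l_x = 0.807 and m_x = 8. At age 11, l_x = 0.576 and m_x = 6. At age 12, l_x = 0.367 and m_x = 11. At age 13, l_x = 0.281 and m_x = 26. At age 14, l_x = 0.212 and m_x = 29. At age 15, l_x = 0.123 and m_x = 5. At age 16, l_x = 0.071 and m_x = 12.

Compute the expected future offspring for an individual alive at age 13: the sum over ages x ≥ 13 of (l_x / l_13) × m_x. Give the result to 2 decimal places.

l_13 = 0.281. Conditional survival from age 13 to x is l_x / l_13.
  x=13: (0.281/0.281) × 26 = 26.0000
  x=14: (0.212/0.281) × 29 = 21.8790
  x=15: (0.123/0.281) × 5 = 2.1886
  x=16: (0.071/0.281) × 12 = 3.0320
Sum = 26.0000 + 21.8790 + 2.1886 + 3.0320 = 53.0996

53.10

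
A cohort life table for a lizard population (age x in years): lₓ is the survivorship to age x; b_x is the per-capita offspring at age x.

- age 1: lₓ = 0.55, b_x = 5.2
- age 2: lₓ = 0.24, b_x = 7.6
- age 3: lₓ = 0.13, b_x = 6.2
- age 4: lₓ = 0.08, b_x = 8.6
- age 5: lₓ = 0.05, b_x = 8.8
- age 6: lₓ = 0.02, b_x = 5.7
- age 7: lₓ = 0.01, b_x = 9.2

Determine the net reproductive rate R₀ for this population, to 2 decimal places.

R₀ = Σ lₓ b_x:
  age 1: 0.55 × 5.2 = 2.8600
  age 2: 0.24 × 7.6 = 1.8240
  age 3: 0.13 × 6.2 = 0.8060
  age 4: 0.08 × 8.6 = 0.6880
  age 5: 0.05 × 8.8 = 0.4400
  age 6: 0.02 × 5.7 = 0.1140
  age 7: 0.01 × 9.2 = 0.0920
R₀ = 2.8600 + 1.8240 + 0.8060 + 0.6880 + 0.4400 + 0.1140 + 0.0920 = 6.8240

6.82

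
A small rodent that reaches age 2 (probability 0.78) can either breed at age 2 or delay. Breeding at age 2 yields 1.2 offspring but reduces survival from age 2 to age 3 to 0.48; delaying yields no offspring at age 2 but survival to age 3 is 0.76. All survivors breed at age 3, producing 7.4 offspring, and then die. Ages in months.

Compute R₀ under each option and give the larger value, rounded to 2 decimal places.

breed at age 2: R₀ = 0.78 × (1.2 + 0.48 × 7.4) = 0.78 × 4.7520 = 3.7066
delay to age 3: R₀ = 0.78 × (0.76 × 7.4) = 0.78 × 5.6240 = 4.3867
Higher: delay to age 3 (4.3867).

4.39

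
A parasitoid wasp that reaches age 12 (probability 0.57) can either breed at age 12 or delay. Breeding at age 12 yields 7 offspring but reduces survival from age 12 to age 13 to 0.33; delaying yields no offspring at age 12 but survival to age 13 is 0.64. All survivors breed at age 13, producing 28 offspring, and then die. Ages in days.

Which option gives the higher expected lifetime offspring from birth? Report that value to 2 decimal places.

breed at age 12: R₀ = 0.57 × (7 + 0.33 × 28) = 0.57 × 16.2400 = 9.2568
delay to age 13: R₀ = 0.57 × (0.64 × 28) = 0.57 × 17.9200 = 10.2144
Higher: delay to age 13 (10.2144).

10.21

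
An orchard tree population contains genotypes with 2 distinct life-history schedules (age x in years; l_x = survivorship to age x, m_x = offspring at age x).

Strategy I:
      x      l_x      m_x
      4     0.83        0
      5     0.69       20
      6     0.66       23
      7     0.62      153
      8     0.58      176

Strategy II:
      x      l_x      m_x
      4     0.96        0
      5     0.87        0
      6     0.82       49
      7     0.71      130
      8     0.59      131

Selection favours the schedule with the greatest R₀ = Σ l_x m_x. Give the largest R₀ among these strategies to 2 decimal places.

225.92

Strategy I: R₀ = 0.83×0 + 0.69×20 + 0.66×23 + 0.62×153 + 0.58×176 = 225.9200
Strategy II: R₀ = 0.96×0 + 0.87×0 + 0.82×49 + 0.71×130 + 0.59×131 = 209.7700
Highest R₀: strategy I with 225.9200.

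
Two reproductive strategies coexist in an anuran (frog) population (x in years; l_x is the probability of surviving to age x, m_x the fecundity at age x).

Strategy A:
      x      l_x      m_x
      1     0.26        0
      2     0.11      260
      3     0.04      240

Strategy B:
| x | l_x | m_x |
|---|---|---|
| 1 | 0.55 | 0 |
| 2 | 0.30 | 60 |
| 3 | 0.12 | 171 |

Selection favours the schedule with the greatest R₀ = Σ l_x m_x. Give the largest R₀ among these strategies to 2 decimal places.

Strategy A: R₀ = 0.26×0 + 0.11×260 + 0.04×240 = 38.2000
Strategy B: R₀ = 0.55×0 + 0.30×60 + 0.12×171 = 38.5200
Highest R₀: strategy B with 38.5200.

38.52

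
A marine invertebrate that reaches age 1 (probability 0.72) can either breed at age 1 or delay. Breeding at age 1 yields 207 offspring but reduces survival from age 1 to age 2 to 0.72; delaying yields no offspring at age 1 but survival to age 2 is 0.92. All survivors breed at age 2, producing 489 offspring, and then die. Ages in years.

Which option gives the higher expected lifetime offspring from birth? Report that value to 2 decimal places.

breed at age 1: R₀ = 0.72 × (207 + 0.72 × 489) = 0.72 × 559.0800 = 402.5376
delay to age 2: R₀ = 0.72 × (0.92 × 489) = 0.72 × 449.8800 = 323.9136
Higher: breed at age 1 (402.5376).

402.54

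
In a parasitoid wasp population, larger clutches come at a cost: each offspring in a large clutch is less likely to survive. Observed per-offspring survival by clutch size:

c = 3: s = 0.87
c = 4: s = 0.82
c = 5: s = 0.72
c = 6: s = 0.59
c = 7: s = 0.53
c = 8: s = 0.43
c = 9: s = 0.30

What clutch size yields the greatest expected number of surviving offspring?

7

Expected surviving offspring = c × s(c):
  c=3: 3 × 0.87 = 2.610
  c=4: 4 × 0.82 = 3.280
  c=5: 5 × 0.72 = 3.600
  c=6: 6 × 0.59 = 3.540
  c=7: 7 × 0.53 = 3.710
  c=8: 8 × 0.43 = 3.440
  c=9: 9 × 0.30 = 2.700
Maximum at c = 7 (3.710 surviving offspring).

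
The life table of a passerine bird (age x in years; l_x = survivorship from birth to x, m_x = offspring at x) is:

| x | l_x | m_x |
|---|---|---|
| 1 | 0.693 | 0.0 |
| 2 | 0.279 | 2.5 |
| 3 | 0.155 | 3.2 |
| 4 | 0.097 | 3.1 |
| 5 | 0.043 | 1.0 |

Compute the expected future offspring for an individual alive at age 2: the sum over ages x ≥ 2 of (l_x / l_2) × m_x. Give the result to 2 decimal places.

l_2 = 0.279. Conditional survival from age 2 to x is l_x / l_2.
  x=2: (0.279/0.279) × 2.5 = 2.5000
  x=3: (0.155/0.279) × 3.2 = 1.7778
  x=4: (0.097/0.279) × 3.1 = 1.0778
  x=5: (0.043/0.279) × 1.0 = 0.1541
Sum = 2.5000 + 1.7778 + 1.0778 + 0.1541 = 5.5097

5.51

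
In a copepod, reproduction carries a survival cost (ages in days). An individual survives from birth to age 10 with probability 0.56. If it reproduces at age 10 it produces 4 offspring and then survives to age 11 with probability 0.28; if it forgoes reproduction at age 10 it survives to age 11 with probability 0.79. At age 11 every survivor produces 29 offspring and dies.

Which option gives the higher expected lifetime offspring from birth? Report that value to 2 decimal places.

breed at age 10: R₀ = 0.56 × (4 + 0.28 × 29) = 0.56 × 12.1200 = 6.7872
delay to age 11: R₀ = 0.56 × (0.79 × 29) = 0.56 × 22.9100 = 12.8296
Higher: delay to age 11 (12.8296).

12.83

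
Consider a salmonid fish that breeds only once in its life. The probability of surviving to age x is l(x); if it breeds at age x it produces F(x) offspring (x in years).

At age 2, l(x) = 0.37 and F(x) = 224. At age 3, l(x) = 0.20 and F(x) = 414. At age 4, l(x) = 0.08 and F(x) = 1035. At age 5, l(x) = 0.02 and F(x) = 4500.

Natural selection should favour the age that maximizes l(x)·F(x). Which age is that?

5

Expected offspring if breeding at age x = l(x) × F(x):
  age 2: 0.37 × 224 = 82.880
  age 3: 0.20 × 414 = 82.800
  age 4: 0.08 × 1035 = 82.800
  age 5: 0.02 × 4500 = 90.000
Maximum at age 5 (90.000).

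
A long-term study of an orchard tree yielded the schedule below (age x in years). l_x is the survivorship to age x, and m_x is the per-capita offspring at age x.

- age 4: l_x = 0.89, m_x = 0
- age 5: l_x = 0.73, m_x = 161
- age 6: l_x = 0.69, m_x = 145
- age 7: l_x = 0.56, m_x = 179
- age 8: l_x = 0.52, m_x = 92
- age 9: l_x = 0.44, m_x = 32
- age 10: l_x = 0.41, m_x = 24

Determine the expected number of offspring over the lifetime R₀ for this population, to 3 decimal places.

389.580

R₀ = Σ l_x m_x:
  age 4: 0.89 × 0 = 0.0000
  age 5: 0.73 × 161 = 117.5300
  age 6: 0.69 × 145 = 100.0500
  age 7: 0.56 × 179 = 100.2400
  age 8: 0.52 × 92 = 47.8400
  age 9: 0.44 × 32 = 14.0800
  age 10: 0.41 × 24 = 9.8400
R₀ = 0.0000 + 117.5300 + 100.0500 + 100.2400 + 47.8400 + 14.0800 + 9.8400 = 389.5800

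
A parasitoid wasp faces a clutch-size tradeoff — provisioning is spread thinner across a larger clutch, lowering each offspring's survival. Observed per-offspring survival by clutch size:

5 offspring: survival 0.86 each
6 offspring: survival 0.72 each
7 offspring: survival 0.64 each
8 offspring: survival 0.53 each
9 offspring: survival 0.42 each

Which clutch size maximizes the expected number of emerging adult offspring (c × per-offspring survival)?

7

Expected emerging adult offspring = c × s(c):
  c=5: 5 × 0.86 = 4.300
  c=6: 6 × 0.72 = 4.320
  c=7: 7 × 0.64 = 4.480
  c=8: 8 × 0.53 = 4.240
  c=9: 9 × 0.42 = 3.780
Maximum at c = 7 (4.480 emerging adult offspring).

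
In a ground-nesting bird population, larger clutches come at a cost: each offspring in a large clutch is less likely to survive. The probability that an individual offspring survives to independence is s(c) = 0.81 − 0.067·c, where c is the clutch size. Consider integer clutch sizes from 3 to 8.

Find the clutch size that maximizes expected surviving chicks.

6

Expected surviving chicks = c × s(c):
  c=3: 3 × 0.609 = 1.827
  c=4: 4 × 0.542 = 2.168
  c=5: 5 × 0.475 = 2.375
  c=6: 6 × 0.408 = 2.448
  c=7: 7 × 0.341 = 2.387
  c=8: 8 × 0.274 = 2.192
Maximum at c = 6 (2.448 surviving chicks).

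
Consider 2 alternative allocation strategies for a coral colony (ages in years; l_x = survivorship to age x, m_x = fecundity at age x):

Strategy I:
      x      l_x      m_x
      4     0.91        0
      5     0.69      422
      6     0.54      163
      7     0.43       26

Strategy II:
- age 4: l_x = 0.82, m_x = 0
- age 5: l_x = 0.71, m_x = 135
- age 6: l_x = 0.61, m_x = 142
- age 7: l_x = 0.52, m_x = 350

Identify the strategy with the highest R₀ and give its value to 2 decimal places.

390.38

Strategy I: R₀ = 0.91×0 + 0.69×422 + 0.54×163 + 0.43×26 = 390.3800
Strategy II: R₀ = 0.82×0 + 0.71×135 + 0.61×142 + 0.52×350 = 364.4700
Highest R₀: strategy I with 390.3800.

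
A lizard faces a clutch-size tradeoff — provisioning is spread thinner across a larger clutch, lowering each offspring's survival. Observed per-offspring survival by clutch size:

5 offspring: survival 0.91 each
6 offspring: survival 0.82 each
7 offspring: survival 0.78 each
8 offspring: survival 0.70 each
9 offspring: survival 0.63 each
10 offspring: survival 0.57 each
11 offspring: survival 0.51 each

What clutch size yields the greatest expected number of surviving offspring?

10

Expected surviving offspring = c × s(c):
  c=5: 5 × 0.91 = 4.550
  c=6: 6 × 0.82 = 4.920
  c=7: 7 × 0.78 = 5.460
  c=8: 8 × 0.70 = 5.600
  c=9: 9 × 0.63 = 5.670
  c=10: 10 × 0.57 = 5.700
  c=11: 11 × 0.51 = 5.610
Maximum at c = 10 (5.700 surviving offspring).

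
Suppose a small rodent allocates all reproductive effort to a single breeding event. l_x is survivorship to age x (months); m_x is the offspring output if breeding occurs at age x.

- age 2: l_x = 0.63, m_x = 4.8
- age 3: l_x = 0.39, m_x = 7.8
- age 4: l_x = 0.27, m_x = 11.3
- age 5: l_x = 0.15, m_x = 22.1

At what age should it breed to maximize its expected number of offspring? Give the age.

Expected offspring if breeding at age x = l_x × m_x:
  age 2: 0.63 × 4.8 = 3.024
  age 3: 0.39 × 7.8 = 3.042
  age 4: 0.27 × 11.3 = 3.051
  age 5: 0.15 × 22.1 = 3.315
Maximum at age 5 (3.315).

5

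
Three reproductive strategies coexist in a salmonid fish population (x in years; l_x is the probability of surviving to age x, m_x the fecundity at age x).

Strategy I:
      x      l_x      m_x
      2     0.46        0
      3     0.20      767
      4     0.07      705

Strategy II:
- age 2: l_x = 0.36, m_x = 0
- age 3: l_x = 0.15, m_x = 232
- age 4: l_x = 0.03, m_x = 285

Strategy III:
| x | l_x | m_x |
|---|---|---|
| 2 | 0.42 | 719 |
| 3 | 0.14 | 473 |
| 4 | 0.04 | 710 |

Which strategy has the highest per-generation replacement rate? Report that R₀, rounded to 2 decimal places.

Strategy I: R₀ = 0.46×0 + 0.20×767 + 0.07×705 = 202.7500
Strategy II: R₀ = 0.36×0 + 0.15×232 + 0.03×285 = 43.3500
Strategy III: R₀ = 0.42×719 + 0.14×473 + 0.04×710 = 396.6000
Highest R₀: strategy III with 396.6000.

396.60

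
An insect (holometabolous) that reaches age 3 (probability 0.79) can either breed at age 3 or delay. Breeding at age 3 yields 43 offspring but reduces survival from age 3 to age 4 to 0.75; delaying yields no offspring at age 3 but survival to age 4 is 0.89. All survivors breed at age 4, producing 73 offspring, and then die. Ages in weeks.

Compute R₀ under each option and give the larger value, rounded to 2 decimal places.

breed at age 3: R₀ = 0.79 × (43 + 0.75 × 73) = 0.79 × 97.7500 = 77.2225
delay to age 4: R₀ = 0.79 × (0.89 × 73) = 0.79 × 64.9700 = 51.3263
Higher: breed at age 3 (77.2225).

77.22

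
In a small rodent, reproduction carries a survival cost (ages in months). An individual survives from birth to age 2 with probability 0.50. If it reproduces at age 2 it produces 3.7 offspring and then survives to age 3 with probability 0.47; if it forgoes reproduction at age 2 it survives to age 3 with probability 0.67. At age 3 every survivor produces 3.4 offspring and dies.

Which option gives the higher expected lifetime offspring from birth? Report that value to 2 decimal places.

2.65

breed at age 2: R₀ = 0.50 × (3.7 + 0.47 × 3.4) = 0.50 × 5.2980 = 2.6490
delay to age 3: R₀ = 0.50 × (0.67 × 3.4) = 0.50 × 2.2780 = 1.1390
Higher: breed at age 2 (2.6490).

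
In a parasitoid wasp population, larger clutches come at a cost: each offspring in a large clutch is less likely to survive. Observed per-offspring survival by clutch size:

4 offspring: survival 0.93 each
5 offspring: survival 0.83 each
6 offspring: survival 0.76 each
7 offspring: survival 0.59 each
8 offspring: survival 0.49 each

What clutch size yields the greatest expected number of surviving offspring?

6

Expected surviving offspring = c × s(c):
  c=4: 4 × 0.93 = 3.720
  c=5: 5 × 0.83 = 4.150
  c=6: 6 × 0.76 = 4.560
  c=7: 7 × 0.59 = 4.130
  c=8: 8 × 0.49 = 3.920
Maximum at c = 6 (4.560 surviving offspring).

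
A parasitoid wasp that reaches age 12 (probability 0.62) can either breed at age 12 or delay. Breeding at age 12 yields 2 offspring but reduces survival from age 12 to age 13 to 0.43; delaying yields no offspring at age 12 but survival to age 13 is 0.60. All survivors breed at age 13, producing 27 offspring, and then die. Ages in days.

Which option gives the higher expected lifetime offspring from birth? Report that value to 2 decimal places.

10.04

breed at age 12: R₀ = 0.62 × (2 + 0.43 × 27) = 0.62 × 13.6100 = 8.4382
delay to age 13: R₀ = 0.62 × (0.60 × 27) = 0.62 × 16.2000 = 10.0440
Higher: delay to age 13 (10.0440).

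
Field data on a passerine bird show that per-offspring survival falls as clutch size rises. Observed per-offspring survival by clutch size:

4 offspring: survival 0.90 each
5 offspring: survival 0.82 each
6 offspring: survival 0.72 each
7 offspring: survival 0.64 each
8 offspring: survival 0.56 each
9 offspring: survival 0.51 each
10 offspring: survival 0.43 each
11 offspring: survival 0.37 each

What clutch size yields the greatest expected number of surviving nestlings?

9

Expected surviving nestlings = c × s(c):
  c=4: 4 × 0.90 = 3.600
  c=5: 5 × 0.82 = 4.100
  c=6: 6 × 0.72 = 4.320
  c=7: 7 × 0.64 = 4.480
  c=8: 8 × 0.56 = 4.480
  c=9: 9 × 0.51 = 4.590
  c=10: 10 × 0.43 = 4.300
  c=11: 11 × 0.37 = 4.070
Maximum at c = 9 (4.590 surviving nestlings).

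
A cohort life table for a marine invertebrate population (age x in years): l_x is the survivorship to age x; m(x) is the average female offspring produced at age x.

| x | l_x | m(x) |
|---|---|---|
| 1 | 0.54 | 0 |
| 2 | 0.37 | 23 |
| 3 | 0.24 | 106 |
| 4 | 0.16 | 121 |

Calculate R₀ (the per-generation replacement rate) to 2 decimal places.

R₀ = Σ l_x m(x):
  age 1: 0.54 × 0 = 0.0000
  age 2: 0.37 × 23 = 8.5100
  age 3: 0.24 × 106 = 25.4400
  age 4: 0.16 × 121 = 19.3600
R₀ = 0.0000 + 8.5100 + 25.4400 + 19.3600 = 53.3100

53.31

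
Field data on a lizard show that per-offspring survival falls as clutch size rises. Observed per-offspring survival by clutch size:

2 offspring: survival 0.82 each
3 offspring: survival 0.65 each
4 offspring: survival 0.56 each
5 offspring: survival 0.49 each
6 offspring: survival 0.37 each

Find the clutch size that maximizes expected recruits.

5

Expected recruits = c × s(c):
  c=2: 2 × 0.82 = 1.640
  c=3: 3 × 0.65 = 1.950
  c=4: 4 × 0.56 = 2.240
  c=5: 5 × 0.49 = 2.450
  c=6: 6 × 0.37 = 2.220
Maximum at c = 5 (2.450 recruits).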